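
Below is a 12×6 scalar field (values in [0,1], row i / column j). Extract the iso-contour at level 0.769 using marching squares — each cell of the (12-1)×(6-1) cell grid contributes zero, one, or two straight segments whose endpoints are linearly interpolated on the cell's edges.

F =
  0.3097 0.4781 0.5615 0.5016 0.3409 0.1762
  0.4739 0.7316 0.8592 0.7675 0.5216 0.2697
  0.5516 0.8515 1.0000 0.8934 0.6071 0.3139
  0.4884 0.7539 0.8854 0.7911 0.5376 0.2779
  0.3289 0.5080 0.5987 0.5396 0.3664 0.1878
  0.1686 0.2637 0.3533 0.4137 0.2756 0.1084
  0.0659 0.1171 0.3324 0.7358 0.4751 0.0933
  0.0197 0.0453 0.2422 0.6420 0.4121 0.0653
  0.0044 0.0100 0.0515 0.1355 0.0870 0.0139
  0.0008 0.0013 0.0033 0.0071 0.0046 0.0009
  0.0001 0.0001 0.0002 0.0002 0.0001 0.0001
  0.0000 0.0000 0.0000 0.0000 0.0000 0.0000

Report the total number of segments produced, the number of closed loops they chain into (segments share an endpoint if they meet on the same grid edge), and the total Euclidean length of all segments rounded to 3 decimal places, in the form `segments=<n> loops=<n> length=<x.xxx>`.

segments=12 loops=1 length=8.354

cell (0,1): code 0100 → (0.697,2.000)–(1.000,1.293)
cell (0,2): code 1000 → (1.000,2.984)–(0.697,2.000)
cell (1,0): code 0100 → (1.312,1.000)–(2.000,0.725)
cell (1,1): code 1110 → (1.000,1.293)–(1.312,1.000)
cell (1,2): code 1101 → (1.012,3.000)–(1.000,2.984)
cell (1,3): code 1000 → (2.000,3.435)–(1.012,3.000)
cell (2,0): code 0010 → (2.000,0.725)–(2.845,1.000)
cell (2,1): code 0111 → (2.845,1.000)–(3.000,1.115)
cell (2,3): code 1001 → (3.000,3.087)–(2.000,3.435)
cell (3,1): code 0010 → (3.000,1.115)–(3.406,2.000)
cell (3,2): code 0011 → (3.406,2.000)–(3.088,3.000)
cell (3,3): code 0001 → (3.088,3.000)–(3.000,3.087)
total: 12 segments, chained into 1 closed loop(s), length Σ = 8.354238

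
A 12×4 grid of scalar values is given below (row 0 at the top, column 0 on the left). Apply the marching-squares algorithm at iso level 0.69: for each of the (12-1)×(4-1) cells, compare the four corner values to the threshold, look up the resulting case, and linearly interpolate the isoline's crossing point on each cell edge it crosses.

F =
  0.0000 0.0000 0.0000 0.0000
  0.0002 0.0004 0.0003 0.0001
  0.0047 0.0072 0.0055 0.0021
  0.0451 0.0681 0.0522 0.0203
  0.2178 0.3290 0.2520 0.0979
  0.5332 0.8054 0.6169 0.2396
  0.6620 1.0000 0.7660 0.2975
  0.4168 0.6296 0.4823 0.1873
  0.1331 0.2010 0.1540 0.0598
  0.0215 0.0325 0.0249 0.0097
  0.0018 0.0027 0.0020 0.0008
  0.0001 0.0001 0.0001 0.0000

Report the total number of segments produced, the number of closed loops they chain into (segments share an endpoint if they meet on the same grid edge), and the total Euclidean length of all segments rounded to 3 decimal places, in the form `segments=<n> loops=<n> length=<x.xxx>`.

cell (4,0): code 0100 → (4.758,1.000)–(5.000,0.576)
cell (4,1): code 1000 → (5.000,1.612)–(4.758,1.000)
cell (5,0): code 0110 → (5.000,0.576)–(6.000,0.083)
cell (5,1): code 1101 → (5.490,2.000)–(5.000,1.612)
cell (5,2): code 1000 → (6.000,2.162)–(5.490,2.000)
cell (6,0): code 0010 → (6.000,0.083)–(6.837,1.000)
cell (6,1): code 0011 → (6.837,1.000)–(6.268,2.000)
cell (6,2): code 0001 → (6.268,2.000)–(6.000,2.162)
total: 8 segments, chained into 1 closed loop(s), length Σ = 6.127067

segments=8 loops=1 length=6.127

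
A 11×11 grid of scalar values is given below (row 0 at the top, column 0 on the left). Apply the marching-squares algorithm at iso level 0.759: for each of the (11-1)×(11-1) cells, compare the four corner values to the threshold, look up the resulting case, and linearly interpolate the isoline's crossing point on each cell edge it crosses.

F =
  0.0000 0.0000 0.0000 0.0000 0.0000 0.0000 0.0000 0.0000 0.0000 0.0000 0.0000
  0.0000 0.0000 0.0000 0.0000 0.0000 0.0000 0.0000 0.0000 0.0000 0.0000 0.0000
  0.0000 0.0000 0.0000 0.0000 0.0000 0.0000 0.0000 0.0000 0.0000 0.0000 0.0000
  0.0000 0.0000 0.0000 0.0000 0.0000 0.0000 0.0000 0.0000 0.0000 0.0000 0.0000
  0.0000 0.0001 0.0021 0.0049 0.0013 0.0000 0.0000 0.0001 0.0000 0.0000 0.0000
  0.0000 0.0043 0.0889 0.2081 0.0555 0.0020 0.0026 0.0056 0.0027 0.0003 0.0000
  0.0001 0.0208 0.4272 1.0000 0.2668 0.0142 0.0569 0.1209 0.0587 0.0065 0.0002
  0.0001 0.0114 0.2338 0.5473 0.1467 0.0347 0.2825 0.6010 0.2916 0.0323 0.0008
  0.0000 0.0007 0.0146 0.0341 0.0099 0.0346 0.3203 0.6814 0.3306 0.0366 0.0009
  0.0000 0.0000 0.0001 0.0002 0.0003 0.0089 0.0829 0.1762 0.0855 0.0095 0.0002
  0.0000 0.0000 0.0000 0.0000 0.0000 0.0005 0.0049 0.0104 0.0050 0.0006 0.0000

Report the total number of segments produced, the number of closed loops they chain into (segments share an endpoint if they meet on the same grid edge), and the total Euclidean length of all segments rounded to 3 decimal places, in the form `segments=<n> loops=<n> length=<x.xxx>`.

cell (5,2): code 0100 → (5.696,3.000)–(6.000,2.579)
cell (5,3): code 1000 → (6.000,3.329)–(5.696,3.000)
cell (6,2): code 0010 → (6.000,2.579)–(6.532,3.000)
cell (6,3): code 0001 → (6.532,3.000)–(6.000,3.329)
total: 4 segments, chained into 1 closed loop(s), length Σ = 2.271428

segments=4 loops=1 length=2.271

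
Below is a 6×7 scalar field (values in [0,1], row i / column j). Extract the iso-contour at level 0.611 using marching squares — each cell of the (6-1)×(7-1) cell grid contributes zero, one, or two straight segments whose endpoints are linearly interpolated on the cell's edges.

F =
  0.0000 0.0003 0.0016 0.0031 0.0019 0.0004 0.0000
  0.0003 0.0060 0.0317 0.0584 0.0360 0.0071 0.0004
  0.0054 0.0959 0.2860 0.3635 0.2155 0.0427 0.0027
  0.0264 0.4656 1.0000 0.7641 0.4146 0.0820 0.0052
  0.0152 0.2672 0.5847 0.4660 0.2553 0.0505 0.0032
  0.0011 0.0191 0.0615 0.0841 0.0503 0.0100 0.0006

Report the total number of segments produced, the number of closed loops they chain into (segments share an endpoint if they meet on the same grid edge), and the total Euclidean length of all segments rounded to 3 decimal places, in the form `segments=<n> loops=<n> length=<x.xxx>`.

segments=6 loops=1 length=5.451

cell (2,1): code 0100 → (2.455,2.000)–(3.000,1.272)
cell (2,2): code 1100 → (2.618,3.000)–(2.455,2.000)
cell (2,3): code 1000 → (3.000,3.438)–(2.618,3.000)
cell (3,1): code 0010 → (3.000,1.272)–(3.937,2.000)
cell (3,2): code 0011 → (3.937,2.000)–(3.514,3.000)
cell (3,3): code 0001 → (3.514,3.000)–(3.000,3.438)
total: 6 segments, chained into 1 closed loop(s), length Σ = 5.450811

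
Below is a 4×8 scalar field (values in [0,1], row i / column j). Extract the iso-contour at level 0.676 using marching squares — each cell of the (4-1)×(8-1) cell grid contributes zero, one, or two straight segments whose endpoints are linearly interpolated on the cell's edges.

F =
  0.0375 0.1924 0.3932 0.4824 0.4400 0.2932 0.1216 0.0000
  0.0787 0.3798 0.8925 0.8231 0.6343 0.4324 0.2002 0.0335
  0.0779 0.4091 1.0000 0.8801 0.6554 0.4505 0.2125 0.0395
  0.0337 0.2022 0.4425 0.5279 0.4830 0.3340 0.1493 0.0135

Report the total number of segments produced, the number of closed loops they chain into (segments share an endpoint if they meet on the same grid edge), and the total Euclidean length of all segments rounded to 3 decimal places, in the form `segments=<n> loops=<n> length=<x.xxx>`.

segments=8 loops=1 length=7.389

cell (0,1): code 0100 → (0.566,2.000)–(1.000,1.578)
cell (0,2): code 1100 → (0.568,3.000)–(0.566,2.000)
cell (0,3): code 1000 → (1.000,3.779)–(0.568,3.000)
cell (1,1): code 0110 → (1.000,1.578)–(2.000,1.452)
cell (1,3): code 1001 → (2.000,3.908)–(1.000,3.779)
cell (2,1): code 0010 → (2.000,1.452)–(2.581,2.000)
cell (2,2): code 0011 → (2.581,2.000)–(2.580,3.000)
cell (2,3): code 0001 → (2.580,3.000)–(2.000,3.908)
total: 8 segments, chained into 1 closed loop(s), length Σ = 7.388681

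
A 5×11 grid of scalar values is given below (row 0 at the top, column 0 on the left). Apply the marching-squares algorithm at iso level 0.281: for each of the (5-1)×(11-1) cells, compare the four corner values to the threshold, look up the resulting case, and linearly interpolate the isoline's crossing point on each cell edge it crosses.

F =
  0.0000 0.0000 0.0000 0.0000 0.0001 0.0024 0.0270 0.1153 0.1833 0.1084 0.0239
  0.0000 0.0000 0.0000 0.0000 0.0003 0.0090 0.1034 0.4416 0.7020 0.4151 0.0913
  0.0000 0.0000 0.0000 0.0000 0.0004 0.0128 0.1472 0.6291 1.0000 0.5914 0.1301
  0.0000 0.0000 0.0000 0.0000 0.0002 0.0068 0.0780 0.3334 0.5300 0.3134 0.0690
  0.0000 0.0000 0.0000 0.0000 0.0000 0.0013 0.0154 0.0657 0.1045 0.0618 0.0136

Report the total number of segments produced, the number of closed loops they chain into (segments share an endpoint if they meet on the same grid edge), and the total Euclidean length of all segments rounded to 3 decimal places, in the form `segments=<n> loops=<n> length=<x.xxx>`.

cell (0,6): code 0100 → (0.508,7.000)–(1.000,6.525)
cell (0,7): code 1100 → (0.188,8.000)–(0.508,7.000)
cell (0,8): code 1100 → (0.563,9.000)–(0.188,8.000)
cell (0,9): code 1000 → (1.000,9.414)–(0.563,9.000)
cell (1,6): code 0110 → (1.000,6.525)–(2.000,6.278)
cell (1,9): code 1001 → (2.000,9.673)–(1.000,9.414)
cell (2,6): code 0110 → (2.000,6.278)–(3.000,6.795)
cell (2,9): code 1001 → (3.000,9.133)–(2.000,9.673)
cell (3,6): code 0010 → (3.000,6.795)–(3.196,7.000)
cell (3,7): code 0011 → (3.196,7.000)–(3.585,8.000)
cell (3,8): code 0011 → (3.585,8.000)–(3.129,9.000)
cell (3,9): code 0001 → (3.129,9.000)–(3.000,9.133)
total: 12 segments, chained into 1 closed loop(s), length Σ = 10.370070

segments=12 loops=1 length=10.370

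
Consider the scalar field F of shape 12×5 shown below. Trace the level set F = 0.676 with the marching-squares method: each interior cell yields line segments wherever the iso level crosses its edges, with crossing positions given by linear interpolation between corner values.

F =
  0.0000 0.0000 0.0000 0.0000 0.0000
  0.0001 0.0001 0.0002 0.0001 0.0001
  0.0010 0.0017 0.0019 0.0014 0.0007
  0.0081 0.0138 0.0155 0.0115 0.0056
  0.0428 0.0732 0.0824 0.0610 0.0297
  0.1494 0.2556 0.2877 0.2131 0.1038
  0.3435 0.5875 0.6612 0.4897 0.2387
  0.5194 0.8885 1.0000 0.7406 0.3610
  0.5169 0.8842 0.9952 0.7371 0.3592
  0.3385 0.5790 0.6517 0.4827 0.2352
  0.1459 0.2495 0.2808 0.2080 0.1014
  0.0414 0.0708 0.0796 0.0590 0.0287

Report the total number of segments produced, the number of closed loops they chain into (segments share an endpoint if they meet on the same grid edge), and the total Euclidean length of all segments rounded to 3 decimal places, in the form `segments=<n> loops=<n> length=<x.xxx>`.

segments=10 loops=1 length=8.891

cell (6,0): code 0100 → (6.294,1.000)–(7.000,0.424)
cell (6,1): code 1100 → (6.044,2.000)–(6.294,1.000)
cell (6,2): code 1100 → (6.743,3.000)–(6.044,2.000)
cell (6,3): code 1000 → (7.000,3.170)–(6.743,3.000)
cell (7,0): code 0110 → (7.000,0.424)–(8.000,0.433)
cell (7,3): code 1001 → (8.000,3.162)–(7.000,3.170)
cell (8,0): code 0010 → (8.000,0.433)–(8.682,1.000)
cell (8,1): code 0011 → (8.682,1.000)–(8.929,2.000)
cell (8,2): code 0011 → (8.929,2.000)–(8.240,3.000)
cell (8,3): code 0001 → (8.240,3.000)–(8.000,3.162)
total: 10 segments, chained into 1 closed loop(s), length Σ = 8.891498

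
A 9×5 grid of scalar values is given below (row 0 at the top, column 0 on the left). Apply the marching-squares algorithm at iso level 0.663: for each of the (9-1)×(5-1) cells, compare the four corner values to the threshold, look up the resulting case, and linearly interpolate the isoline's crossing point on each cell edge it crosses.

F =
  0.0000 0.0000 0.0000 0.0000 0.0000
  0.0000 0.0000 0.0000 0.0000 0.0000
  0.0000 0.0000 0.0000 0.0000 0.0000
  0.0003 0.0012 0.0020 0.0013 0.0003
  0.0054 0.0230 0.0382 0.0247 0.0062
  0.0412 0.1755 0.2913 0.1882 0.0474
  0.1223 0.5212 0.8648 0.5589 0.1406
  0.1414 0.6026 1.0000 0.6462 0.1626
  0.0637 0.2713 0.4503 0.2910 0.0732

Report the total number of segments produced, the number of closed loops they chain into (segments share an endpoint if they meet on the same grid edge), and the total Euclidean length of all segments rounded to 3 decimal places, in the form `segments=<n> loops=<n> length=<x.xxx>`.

cell (5,1): code 0100 → (5.648,2.000)–(6.000,1.413)
cell (5,2): code 1000 → (6.000,2.660)–(5.648,2.000)
cell (6,1): code 0110 → (6.000,1.413)–(7.000,1.152)
cell (6,2): code 1001 → (7.000,2.953)–(6.000,2.660)
cell (7,1): code 0010 → (7.000,1.152)–(7.613,2.000)
cell (7,2): code 0001 → (7.613,2.000)–(7.000,2.953)
total: 6 segments, chained into 1 closed loop(s), length Σ = 5.686899

segments=6 loops=1 length=5.687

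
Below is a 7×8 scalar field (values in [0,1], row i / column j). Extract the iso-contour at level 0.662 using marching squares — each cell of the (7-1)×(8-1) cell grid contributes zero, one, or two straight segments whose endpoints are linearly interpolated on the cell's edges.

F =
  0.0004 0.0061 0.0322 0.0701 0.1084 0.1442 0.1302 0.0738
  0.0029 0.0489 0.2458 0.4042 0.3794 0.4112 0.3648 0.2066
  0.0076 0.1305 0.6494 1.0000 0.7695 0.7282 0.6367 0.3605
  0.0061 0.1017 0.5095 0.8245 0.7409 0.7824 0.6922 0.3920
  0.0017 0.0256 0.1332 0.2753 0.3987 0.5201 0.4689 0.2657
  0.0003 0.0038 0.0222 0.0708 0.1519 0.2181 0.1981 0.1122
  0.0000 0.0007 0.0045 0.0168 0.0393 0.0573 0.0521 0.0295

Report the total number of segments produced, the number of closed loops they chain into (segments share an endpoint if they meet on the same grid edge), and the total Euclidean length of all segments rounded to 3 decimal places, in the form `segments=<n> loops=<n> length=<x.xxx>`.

segments=12 loops=1 length=9.940

cell (1,2): code 0100 → (1.433,3.000)–(2.000,2.036)
cell (1,3): code 1100 → (1.724,4.000)–(1.433,3.000)
cell (1,4): code 1100 → (1.791,5.000)–(1.724,4.000)
cell (1,5): code 1000 → (2.000,5.723)–(1.791,5.000)
cell (2,2): code 0110 → (2.000,2.036)–(3.000,2.484)
cell (2,5): code 1101 → (2.456,6.000)–(2.000,5.723)
cell (2,6): code 1000 → (3.000,6.101)–(2.456,6.000)
cell (3,2): code 0010 → (3.000,2.484)–(3.296,3.000)
cell (3,3): code 0011 → (3.296,3.000)–(3.231,4.000)
cell (3,4): code 0011 → (3.231,4.000)–(3.459,5.000)
cell (3,5): code 0011 → (3.459,5.000)–(3.135,6.000)
cell (3,6): code 0001 → (3.135,6.000)–(3.000,6.101)
total: 12 segments, chained into 1 closed loop(s), length Σ = 9.940166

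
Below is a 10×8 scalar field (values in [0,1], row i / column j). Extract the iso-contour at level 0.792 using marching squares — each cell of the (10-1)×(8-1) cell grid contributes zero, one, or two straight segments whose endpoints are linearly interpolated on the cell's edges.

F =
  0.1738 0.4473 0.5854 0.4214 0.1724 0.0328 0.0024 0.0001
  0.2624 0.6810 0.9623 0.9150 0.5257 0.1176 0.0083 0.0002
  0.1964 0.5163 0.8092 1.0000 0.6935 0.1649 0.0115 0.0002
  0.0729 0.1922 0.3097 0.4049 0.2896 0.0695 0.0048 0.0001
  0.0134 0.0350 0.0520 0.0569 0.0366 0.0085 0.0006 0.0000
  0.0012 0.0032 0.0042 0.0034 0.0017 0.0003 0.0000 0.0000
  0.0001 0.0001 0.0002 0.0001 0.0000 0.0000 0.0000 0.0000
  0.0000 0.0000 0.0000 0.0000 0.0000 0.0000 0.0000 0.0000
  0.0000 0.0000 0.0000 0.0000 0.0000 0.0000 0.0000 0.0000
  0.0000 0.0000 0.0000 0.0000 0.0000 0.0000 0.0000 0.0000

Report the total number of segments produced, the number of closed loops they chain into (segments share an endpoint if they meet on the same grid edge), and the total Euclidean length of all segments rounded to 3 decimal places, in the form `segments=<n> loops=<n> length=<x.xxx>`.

segments=8 loops=1 length=6.261

cell (0,1): code 0100 → (0.548,2.000)–(1.000,1.395)
cell (0,2): code 1100 → (0.751,3.000)–(0.548,2.000)
cell (0,3): code 1000 → (1.000,3.316)–(0.751,3.000)
cell (1,1): code 0110 → (1.000,1.395)–(2.000,1.941)
cell (1,3): code 1001 → (2.000,3.679)–(1.000,3.316)
cell (2,1): code 0010 → (2.000,1.941)–(2.034,2.000)
cell (2,2): code 0011 → (2.034,2.000)–(2.350,3.000)
cell (2,3): code 0001 → (2.350,3.000)–(2.000,3.679)
total: 8 segments, chained into 1 closed loop(s), length Σ = 6.261455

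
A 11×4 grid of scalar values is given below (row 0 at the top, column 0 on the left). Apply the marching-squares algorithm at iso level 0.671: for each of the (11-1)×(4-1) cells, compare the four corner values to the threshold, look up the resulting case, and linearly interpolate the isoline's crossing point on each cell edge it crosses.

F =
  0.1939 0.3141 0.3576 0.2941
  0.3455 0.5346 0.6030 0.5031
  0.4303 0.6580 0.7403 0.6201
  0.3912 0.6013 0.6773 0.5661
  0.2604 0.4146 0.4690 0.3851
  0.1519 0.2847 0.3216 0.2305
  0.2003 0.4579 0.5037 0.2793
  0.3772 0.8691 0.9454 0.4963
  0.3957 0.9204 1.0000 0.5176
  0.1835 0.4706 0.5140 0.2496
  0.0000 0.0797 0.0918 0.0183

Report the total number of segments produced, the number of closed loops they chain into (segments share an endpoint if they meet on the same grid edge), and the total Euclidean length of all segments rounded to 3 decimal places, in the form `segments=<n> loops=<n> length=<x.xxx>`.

cell (1,1): code 0100 → (1.495,2.000)–(2.000,1.158)
cell (1,2): code 1000 → (2.000,2.577)–(1.495,2.000)
cell (2,1): code 0110 → (2.000,1.158)–(3.000,1.917)
cell (2,2): code 1001 → (3.000,2.057)–(2.000,2.577)
cell (3,1): code 0010 → (3.000,1.917)–(3.030,2.000)
cell (3,2): code 0001 → (3.030,2.000)–(3.000,2.057)
cell (6,0): code 0100 → (6.518,1.000)–(7.000,0.597)
cell (6,1): code 1100 → (6.379,2.000)–(6.518,1.000)
cell (6,2): code 1000 → (7.000,2.611)–(6.379,2.000)
cell (7,0): code 0110 → (7.000,0.597)–(8.000,0.525)
cell (7,2): code 1001 → (8.000,2.682)–(7.000,2.611)
cell (8,0): code 0010 → (8.000,0.525)–(8.554,1.000)
cell (8,1): code 0011 → (8.554,1.000)–(8.677,2.000)
cell (8,2): code 0001 → (8.677,2.000)–(8.000,2.682)
total: 14 segments, chained into 2 closed loop(s), length Σ = 11.495854

segments=14 loops=2 length=11.496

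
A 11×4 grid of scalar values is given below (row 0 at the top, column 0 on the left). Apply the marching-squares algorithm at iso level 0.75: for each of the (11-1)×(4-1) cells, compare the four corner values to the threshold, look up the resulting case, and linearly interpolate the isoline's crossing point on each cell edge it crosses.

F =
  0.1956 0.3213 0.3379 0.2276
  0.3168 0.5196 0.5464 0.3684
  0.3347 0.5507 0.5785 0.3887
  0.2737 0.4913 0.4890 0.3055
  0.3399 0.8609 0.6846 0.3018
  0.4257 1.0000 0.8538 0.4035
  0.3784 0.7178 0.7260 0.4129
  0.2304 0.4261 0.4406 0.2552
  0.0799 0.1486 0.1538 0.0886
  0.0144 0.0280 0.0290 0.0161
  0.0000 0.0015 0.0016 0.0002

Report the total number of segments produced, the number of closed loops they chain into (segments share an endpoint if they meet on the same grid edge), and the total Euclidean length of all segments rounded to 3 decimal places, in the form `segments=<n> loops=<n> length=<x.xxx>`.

cell (3,0): code 0100 → (3.700,1.000)–(4.000,0.787)
cell (3,1): code 1000 → (4.000,1.629)–(3.700,1.000)
cell (4,0): code 0110 → (4.000,0.787)–(5.000,0.565)
cell (4,1): code 1101 → (4.387,2.000)–(4.000,1.629)
cell (4,2): code 1000 → (5.000,2.231)–(4.387,2.000)
cell (5,0): code 0010 → (5.000,0.565)–(5.886,1.000)
cell (5,1): code 0011 → (5.886,1.000)–(5.812,2.000)
cell (5,2): code 0001 → (5.812,2.000)–(5.000,2.231)
total: 8 segments, chained into 1 closed loop(s), length Σ = 6.114427

segments=8 loops=1 length=6.114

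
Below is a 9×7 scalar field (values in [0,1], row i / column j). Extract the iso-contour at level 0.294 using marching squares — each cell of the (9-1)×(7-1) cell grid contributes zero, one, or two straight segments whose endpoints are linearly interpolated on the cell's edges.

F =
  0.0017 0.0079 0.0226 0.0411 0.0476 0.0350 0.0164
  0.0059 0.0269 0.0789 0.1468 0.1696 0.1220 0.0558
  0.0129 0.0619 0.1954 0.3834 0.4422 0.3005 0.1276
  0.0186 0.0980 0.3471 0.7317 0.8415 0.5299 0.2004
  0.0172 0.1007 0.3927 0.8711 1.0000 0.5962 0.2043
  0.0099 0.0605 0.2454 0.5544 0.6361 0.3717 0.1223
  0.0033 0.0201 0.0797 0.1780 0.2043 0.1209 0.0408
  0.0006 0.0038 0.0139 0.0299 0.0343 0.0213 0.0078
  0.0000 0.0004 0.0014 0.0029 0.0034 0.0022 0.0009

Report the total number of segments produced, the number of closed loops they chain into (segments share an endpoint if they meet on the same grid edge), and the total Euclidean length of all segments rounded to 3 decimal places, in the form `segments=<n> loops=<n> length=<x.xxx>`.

segments=16 loops=1 length=13.119

cell (1,2): code 0100 → (1.622,3.000)–(2.000,2.524)
cell (1,3): code 1100 → (1.456,4.000)–(1.622,3.000)
cell (1,4): code 1100 → (1.964,5.000)–(1.456,4.000)
cell (1,5): code 1000 → (2.000,5.038)–(1.964,5.000)
cell (2,1): code 0100 → (2.650,2.000)–(3.000,1.787)
cell (2,2): code 1110 → (2.000,2.524)–(2.650,2.000)
cell (2,5): code 1001 → (3.000,5.716)–(2.000,5.038)
cell (3,1): code 0110 → (3.000,1.787)–(4.000,1.662)
cell (3,5): code 1001 → (4.000,5.771)–(3.000,5.716)
cell (4,1): code 0010 → (4.000,1.662)–(4.670,2.000)
cell (4,2): code 0111 → (4.670,2.000)–(5.000,2.157)
cell (4,5): code 1001 → (5.000,5.312)–(4.000,5.771)
cell (5,2): code 0010 → (5.000,2.157)–(5.692,3.000)
cell (5,3): code 0011 → (5.692,3.000)–(5.792,4.000)
cell (5,4): code 0011 → (5.792,4.000)–(5.310,5.000)
cell (5,5): code 0001 → (5.310,5.000)–(5.000,5.312)
total: 16 segments, chained into 1 closed loop(s), length Σ = 13.118874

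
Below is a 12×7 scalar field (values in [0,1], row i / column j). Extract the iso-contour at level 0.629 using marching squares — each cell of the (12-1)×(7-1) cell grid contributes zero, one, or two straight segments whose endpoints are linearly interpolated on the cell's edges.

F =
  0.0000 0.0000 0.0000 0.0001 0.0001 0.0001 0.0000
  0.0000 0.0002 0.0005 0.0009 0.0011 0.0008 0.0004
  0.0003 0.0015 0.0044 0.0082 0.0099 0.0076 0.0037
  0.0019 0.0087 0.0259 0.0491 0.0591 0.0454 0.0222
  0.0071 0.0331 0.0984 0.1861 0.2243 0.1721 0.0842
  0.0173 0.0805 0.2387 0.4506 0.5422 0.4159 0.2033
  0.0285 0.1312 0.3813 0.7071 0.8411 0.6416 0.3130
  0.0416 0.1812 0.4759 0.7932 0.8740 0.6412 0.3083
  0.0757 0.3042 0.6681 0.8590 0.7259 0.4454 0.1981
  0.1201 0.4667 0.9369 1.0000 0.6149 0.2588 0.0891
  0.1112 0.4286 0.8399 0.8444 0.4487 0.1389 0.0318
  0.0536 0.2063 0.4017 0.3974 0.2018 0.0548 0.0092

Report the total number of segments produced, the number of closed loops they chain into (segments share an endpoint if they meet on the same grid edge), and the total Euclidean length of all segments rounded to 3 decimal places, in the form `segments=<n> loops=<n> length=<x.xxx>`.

segments=18 loops=1 length=13.880

cell (5,2): code 0100 → (5.696,3.000)–(6.000,2.760)
cell (5,3): code 1100 → (5.290,4.000)–(5.696,3.000)
cell (5,4): code 1100 → (5.944,5.000)–(5.290,4.000)
cell (5,5): code 1000 → (6.000,5.038)–(5.944,5.000)
cell (6,2): code 0110 → (6.000,2.760)–(7.000,2.483)
cell (6,5): code 1001 → (7.000,5.037)–(6.000,5.038)
cell (7,1): code 0100 → (7.797,2.000)–(8.000,1.893)
cell (7,2): code 1110 → (7.000,2.483)–(7.797,2.000)
cell (7,4): code 1011 → (8.000,4.345)–(7.062,5.000)
cell (7,5): code 0001 → (7.062,5.000)–(7.000,5.037)
cell (8,1): code 0110 → (8.000,1.893)–(9.000,1.345)
cell (8,3): code 1011 → (9.000,3.963)–(8.873,4.000)
cell (8,4): code 0001 → (8.873,4.000)–(8.000,4.345)
cell (9,1): code 0110 → (9.000,1.345)–(10.000,1.487)
cell (9,3): code 1001 → (10.000,3.544)–(9.000,3.963)
cell (10,1): code 0010 → (10.000,1.487)–(10.481,2.000)
cell (10,2): code 0011 → (10.481,2.000)–(10.482,3.000)
cell (10,3): code 0001 → (10.482,3.000)–(10.000,3.544)
total: 18 segments, chained into 1 closed loop(s), length Σ = 13.879598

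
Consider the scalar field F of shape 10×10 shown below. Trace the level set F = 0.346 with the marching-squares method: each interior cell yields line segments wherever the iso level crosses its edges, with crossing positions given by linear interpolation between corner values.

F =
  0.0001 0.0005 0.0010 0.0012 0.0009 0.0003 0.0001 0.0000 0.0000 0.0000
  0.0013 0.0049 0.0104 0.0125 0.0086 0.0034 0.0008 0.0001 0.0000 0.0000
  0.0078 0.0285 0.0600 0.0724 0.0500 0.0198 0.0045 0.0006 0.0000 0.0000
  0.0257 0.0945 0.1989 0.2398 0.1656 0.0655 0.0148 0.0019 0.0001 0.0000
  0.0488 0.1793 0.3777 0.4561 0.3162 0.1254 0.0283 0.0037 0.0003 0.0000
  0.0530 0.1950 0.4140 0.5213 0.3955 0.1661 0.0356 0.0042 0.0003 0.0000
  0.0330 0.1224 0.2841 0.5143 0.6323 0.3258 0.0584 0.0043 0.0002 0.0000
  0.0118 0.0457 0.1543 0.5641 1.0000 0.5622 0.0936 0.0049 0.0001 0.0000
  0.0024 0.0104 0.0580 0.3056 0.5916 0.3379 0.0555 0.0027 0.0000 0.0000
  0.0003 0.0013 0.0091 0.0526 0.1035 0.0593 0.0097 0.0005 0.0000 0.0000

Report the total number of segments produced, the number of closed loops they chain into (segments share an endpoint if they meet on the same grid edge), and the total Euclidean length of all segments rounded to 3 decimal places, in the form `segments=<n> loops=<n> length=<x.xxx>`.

cell (3,1): code 0100 → (3.823,2.000)–(4.000,1.840)
cell (3,2): code 1100 → (3.491,3.000)–(3.823,2.000)
cell (3,3): code 1000 → (4.000,3.787)–(3.491,3.000)
cell (4,1): code 0110 → (4.000,1.840)–(5.000,1.689)
cell (4,3): code 1101 → (4.376,4.000)–(4.000,3.787)
cell (4,4): code 1000 → (5.000,4.216)–(4.376,4.000)
cell (5,1): code 0010 → (5.000,1.689)–(5.523,2.000)
cell (5,2): code 0111 → (5.523,2.000)–(6.000,2.269)
cell (5,4): code 1001 → (6.000,4.934)–(5.000,4.216)
cell (6,2): code 0110 → (6.000,2.269)–(7.000,2.468)
cell (6,4): code 1101 → (6.085,5.000)–(6.000,4.934)
cell (6,5): code 1000 → (7.000,5.461)–(6.085,5.000)
cell (7,2): code 0010 → (7.000,2.468)–(7.844,3.000)
cell (7,3): code 0111 → (7.844,3.000)–(8.000,3.141)
cell (7,4): code 1011 → (8.000,4.968)–(7.964,5.000)
cell (7,5): code 0001 → (7.964,5.000)–(7.000,5.461)
cell (8,3): code 0010 → (8.000,3.141)–(8.503,4.000)
cell (8,4): code 0001 → (8.503,4.000)–(8.000,4.968)
total: 18 segments, chained into 1 closed loop(s), length Σ = 13.283465

segments=18 loops=1 length=13.283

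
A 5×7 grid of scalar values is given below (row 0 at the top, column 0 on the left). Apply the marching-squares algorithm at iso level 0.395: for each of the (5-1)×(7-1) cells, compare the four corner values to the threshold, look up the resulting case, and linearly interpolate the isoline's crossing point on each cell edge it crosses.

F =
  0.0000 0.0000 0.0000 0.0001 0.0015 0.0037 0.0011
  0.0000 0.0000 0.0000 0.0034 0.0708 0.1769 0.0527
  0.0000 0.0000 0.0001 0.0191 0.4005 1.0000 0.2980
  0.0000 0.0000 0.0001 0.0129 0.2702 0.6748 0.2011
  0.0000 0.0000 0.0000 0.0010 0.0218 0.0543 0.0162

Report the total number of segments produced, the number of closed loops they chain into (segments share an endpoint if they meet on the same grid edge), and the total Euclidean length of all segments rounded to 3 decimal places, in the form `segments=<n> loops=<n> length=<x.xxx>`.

segments=8 loops=1 length=6.042

cell (1,3): code 0100 → (1.983,4.000)–(2.000,3.986)
cell (1,4): code 1100 → (1.265,5.000)–(1.983,4.000)
cell (1,5): code 1000 → (2.000,5.862)–(1.265,5.000)
cell (2,3): code 0010 → (2.000,3.986)–(2.042,4.000)
cell (2,4): code 0111 → (2.042,4.000)–(3.000,4.308)
cell (2,5): code 1001 → (3.000,5.591)–(2.000,5.862)
cell (3,4): code 0010 → (3.000,4.308)–(3.451,5.000)
cell (3,5): code 0001 → (3.451,5.000)–(3.000,5.591)
total: 8 segments, chained into 1 closed loop(s), length Σ = 6.041656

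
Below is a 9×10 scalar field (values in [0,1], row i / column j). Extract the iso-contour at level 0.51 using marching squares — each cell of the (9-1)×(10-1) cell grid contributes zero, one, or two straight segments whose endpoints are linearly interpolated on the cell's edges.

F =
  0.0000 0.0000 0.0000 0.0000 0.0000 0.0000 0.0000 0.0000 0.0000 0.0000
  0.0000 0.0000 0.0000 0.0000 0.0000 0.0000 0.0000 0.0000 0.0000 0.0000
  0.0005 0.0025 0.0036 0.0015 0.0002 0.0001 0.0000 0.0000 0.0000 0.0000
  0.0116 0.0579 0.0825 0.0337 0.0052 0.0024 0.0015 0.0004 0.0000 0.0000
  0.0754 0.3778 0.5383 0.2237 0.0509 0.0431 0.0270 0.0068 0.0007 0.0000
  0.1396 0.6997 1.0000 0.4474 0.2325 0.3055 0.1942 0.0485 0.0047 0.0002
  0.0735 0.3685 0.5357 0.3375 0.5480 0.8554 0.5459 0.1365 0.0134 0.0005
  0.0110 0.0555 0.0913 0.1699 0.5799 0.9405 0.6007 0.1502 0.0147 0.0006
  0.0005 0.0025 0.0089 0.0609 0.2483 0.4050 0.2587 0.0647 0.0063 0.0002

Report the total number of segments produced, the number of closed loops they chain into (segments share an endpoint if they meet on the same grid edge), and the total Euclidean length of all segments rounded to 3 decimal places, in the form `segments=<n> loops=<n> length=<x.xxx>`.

cell (3,1): code 0100 → (3.938,2.000)–(4.000,1.824)
cell (3,2): code 1000 → (4.000,2.090)–(3.938,2.000)
cell (4,0): code 0100 → (4.411,1.000)–(5.000,0.661)
cell (4,1): code 1110 → (4.000,1.824)–(4.411,1.000)
cell (4,2): code 1001 → (5.000,2.887)–(4.000,2.090)
cell (5,0): code 0010 → (5.000,0.661)–(5.573,1.000)
cell (5,1): code 0111 → (5.573,1.000)–(6.000,1.846)
cell (5,2): code 1001 → (6.000,2.130)–(5.000,2.887)
cell (5,3): code 0100 → (5.880,4.000)–(6.000,3.819)
cell (5,4): code 1100 → (5.372,5.000)–(5.880,4.000)
cell (5,5): code 1100 → (5.898,6.000)–(5.372,5.000)
cell (5,6): code 1000 → (6.000,6.088)–(5.898,6.000)
cell (6,1): code 0010 → (6.000,1.846)–(6.058,2.000)
cell (6,2): code 0001 → (6.058,2.000)–(6.000,2.130)
cell (6,3): code 0110 → (6.000,3.819)–(7.000,3.830)
cell (6,6): code 1001 → (7.000,6.201)–(6.000,6.088)
cell (7,3): code 0010 → (7.000,3.830)–(7.211,4.000)
cell (7,4): code 0011 → (7.211,4.000)–(7.804,5.000)
cell (7,5): code 0011 → (7.804,5.000)–(7.265,6.000)
cell (7,6): code 0001 → (7.265,6.000)–(7.000,6.201)
total: 20 segments, chained into 2 closed loop(s), length Σ = 13.860909

segments=20 loops=2 length=13.861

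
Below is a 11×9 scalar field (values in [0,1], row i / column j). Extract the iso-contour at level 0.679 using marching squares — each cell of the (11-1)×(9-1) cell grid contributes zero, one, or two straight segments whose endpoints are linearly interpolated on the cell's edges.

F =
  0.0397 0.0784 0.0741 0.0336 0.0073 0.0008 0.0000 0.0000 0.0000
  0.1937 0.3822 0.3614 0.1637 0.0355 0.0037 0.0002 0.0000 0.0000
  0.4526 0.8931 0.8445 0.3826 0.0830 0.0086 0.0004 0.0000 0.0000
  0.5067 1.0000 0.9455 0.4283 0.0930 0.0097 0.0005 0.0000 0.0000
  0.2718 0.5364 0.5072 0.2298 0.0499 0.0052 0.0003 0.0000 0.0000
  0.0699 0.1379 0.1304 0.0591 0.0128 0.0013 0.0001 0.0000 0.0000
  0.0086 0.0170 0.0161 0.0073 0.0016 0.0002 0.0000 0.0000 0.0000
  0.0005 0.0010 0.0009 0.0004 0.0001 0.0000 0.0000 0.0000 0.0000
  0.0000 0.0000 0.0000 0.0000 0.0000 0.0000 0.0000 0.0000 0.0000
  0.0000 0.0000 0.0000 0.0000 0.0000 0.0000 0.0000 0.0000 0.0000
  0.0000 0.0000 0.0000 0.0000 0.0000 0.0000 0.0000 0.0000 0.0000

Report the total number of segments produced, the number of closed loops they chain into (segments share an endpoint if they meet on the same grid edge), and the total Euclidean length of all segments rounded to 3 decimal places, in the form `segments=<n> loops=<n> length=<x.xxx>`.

segments=8 loops=1 length=6.917

cell (1,0): code 0100 → (1.581,1.000)–(2.000,0.514)
cell (1,1): code 1100 → (1.657,2.000)–(1.581,1.000)
cell (1,2): code 1000 → (2.000,2.358)–(1.657,2.000)
cell (2,0): code 0110 → (2.000,0.514)–(3.000,0.349)
cell (2,2): code 1001 → (3.000,2.515)–(2.000,2.358)
cell (3,0): code 0010 → (3.000,0.349)–(3.692,1.000)
cell (3,1): code 0011 → (3.692,1.000)–(3.608,2.000)
cell (3,2): code 0001 → (3.608,2.000)–(3.000,2.515)
total: 8 segments, chained into 1 closed loop(s), length Σ = 6.916857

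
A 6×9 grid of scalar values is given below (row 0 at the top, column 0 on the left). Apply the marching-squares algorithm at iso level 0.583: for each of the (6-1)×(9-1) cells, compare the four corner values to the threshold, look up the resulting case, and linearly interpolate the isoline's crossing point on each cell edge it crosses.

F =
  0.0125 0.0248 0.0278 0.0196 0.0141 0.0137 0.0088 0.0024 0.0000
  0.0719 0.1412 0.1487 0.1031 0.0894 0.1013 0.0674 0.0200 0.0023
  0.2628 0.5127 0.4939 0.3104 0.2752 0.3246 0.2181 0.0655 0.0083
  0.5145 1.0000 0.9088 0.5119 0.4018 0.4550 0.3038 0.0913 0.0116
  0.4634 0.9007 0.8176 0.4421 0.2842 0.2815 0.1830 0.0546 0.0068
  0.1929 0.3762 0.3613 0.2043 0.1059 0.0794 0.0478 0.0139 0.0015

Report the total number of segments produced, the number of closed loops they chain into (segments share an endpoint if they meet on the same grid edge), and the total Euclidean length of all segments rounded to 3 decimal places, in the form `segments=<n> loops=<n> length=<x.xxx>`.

segments=8 loops=1 length=8.138

cell (2,0): code 0100 → (2.144,1.000)–(3.000,0.141)
cell (2,1): code 1100 → (2.215,2.000)–(2.144,1.000)
cell (2,2): code 1000 → (3.000,2.821)–(2.215,2.000)
cell (3,0): code 0110 → (3.000,0.141)–(4.000,0.273)
cell (3,2): code 1001 → (4.000,2.625)–(3.000,2.821)
cell (4,0): code 0010 → (4.000,0.273)–(4.606,1.000)
cell (4,1): code 0011 → (4.606,1.000)–(4.514,2.000)
cell (4,2): code 0001 → (4.514,2.000)–(4.000,2.625)
total: 8 segments, chained into 1 closed loop(s), length Σ = 8.137853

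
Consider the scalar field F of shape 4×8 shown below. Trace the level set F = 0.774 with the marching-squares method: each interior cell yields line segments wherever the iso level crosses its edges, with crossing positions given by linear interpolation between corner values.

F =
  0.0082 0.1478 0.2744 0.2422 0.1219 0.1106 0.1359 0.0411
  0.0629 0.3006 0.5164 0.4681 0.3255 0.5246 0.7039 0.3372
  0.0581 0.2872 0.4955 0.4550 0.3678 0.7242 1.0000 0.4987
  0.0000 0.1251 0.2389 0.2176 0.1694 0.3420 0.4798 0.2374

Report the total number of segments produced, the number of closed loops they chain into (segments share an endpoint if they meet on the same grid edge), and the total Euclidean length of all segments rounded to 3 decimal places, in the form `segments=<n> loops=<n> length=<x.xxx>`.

cell (1,5): code 0100 → (1.237,6.000)–(2.000,5.181)
cell (1,6): code 1000 → (2.000,6.451)–(1.237,6.000)
cell (2,5): code 0010 → (2.000,5.181)–(2.434,6.000)
cell (2,6): code 0001 → (2.434,6.000)–(2.000,6.451)
total: 4 segments, chained into 1 closed loop(s), length Σ = 3.559863

segments=4 loops=1 length=3.560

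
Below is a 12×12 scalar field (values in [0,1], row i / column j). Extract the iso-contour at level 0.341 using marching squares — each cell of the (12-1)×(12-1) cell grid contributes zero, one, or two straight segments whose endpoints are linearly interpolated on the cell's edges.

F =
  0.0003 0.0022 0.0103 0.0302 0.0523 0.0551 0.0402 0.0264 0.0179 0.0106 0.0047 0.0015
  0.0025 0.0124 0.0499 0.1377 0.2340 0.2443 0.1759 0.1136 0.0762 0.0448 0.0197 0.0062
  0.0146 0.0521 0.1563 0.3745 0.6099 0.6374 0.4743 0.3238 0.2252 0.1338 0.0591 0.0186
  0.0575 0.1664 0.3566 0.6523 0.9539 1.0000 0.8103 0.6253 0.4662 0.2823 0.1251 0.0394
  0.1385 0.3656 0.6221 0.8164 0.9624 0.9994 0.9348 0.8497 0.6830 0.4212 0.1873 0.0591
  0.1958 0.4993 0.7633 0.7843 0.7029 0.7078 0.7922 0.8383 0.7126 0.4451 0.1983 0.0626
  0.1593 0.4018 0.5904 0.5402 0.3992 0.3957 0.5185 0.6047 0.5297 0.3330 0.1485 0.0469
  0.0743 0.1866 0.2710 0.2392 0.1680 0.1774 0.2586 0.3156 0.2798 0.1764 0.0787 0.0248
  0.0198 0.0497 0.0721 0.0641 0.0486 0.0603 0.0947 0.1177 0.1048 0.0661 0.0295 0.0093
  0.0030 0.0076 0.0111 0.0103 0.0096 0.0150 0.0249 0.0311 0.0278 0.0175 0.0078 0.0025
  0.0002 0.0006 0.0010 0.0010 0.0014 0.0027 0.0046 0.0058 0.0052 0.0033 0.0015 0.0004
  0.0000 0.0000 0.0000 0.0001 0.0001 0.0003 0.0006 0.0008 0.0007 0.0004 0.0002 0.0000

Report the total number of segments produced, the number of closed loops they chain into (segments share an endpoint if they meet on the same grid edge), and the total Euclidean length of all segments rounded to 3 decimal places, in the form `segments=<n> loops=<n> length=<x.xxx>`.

cell (1,2): code 0100 → (1.859,3.000)–(2.000,2.846)
cell (1,3): code 1100 → (1.285,4.000)–(1.859,3.000)
cell (1,4): code 1100 → (1.246,5.000)–(1.285,4.000)
cell (1,5): code 1100 → (1.553,6.000)–(1.246,5.000)
cell (1,6): code 1000 → (2.000,6.886)–(1.553,6.000)
cell (2,1): code 0100 → (2.922,2.000)–(3.000,1.918)
cell (2,2): code 1110 → (2.000,2.846)–(2.922,2.000)
cell (2,6): code 1101 → (2.057,7.000)–(2.000,6.886)
cell (2,7): code 1100 → (2.480,8.000)–(2.057,7.000)
cell (2,8): code 1000 → (3.000,8.681)–(2.480,8.000)
cell (3,0): code 0100 → (3.877,1.000)–(4.000,0.892)
cell (3,1): code 1110 → (3.000,1.918)–(3.877,1.000)
cell (3,8): code 1101 → (3.423,9.000)–(3.000,8.681)
cell (3,9): code 1000 → (4.000,9.343)–(3.423,9.000)
cell (4,0): code 0110 → (4.000,0.892)–(5.000,0.478)
cell (4,9): code 1001 → (5.000,9.422)–(4.000,9.343)
cell (5,0): code 0110 → (5.000,0.478)–(6.000,0.749)
cell (5,8): code 1011 → (6.000,8.959)–(5.929,9.000)
cell (5,9): code 0001 → (5.929,9.000)–(5.000,9.422)
cell (6,0): code 0010 → (6.000,0.749)–(6.283,1.000)
cell (6,1): code 0011 → (6.283,1.000)–(6.781,2.000)
cell (6,2): code 0011 → (6.781,2.000)–(6.662,3.000)
cell (6,3): code 0011 → (6.662,3.000)–(6.252,4.000)
cell (6,4): code 0011 → (6.252,4.000)–(6.251,5.000)
cell (6,5): code 0011 → (6.251,5.000)–(6.683,6.000)
cell (6,6): code 0011 → (6.683,6.000)–(6.912,7.000)
cell (6,7): code 0011 → (6.912,7.000)–(6.755,8.000)
cell (6,8): code 0001 → (6.755,8.000)–(6.000,8.959)
total: 28 segments, chained into 1 closed loop(s), length Σ = 23.624810

segments=28 loops=1 length=23.625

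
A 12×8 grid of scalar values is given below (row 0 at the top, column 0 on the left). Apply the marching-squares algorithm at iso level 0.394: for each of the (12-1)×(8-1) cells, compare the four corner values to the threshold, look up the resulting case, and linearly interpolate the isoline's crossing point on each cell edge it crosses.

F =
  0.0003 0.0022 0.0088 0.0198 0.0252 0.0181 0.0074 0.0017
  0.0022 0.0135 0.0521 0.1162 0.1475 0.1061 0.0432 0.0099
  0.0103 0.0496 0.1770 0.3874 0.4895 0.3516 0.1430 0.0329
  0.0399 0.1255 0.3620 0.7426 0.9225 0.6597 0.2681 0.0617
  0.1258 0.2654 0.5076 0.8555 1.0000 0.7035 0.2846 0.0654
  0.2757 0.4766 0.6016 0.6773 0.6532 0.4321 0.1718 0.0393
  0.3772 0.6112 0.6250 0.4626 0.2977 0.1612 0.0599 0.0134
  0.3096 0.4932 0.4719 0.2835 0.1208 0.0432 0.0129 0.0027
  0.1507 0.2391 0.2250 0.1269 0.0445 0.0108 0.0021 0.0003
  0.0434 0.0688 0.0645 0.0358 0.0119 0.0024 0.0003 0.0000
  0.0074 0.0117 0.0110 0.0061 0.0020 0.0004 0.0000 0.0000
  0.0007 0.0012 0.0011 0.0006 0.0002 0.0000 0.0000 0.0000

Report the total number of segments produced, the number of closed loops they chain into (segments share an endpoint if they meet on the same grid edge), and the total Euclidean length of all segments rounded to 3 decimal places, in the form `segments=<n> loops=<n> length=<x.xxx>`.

segments=22 loops=1 length=17.064

cell (1,3): code 0100 → (1.721,4.000)–(2.000,3.065)
cell (1,4): code 1000 → (2.000,4.693)–(1.721,4.000)
cell (2,2): code 0100 → (2.019,3.000)–(3.000,2.084)
cell (2,3): code 1110 → (2.000,3.065)–(2.019,3.000)
cell (2,4): code 1101 → (2.138,5.000)–(2.000,4.693)
cell (2,5): code 1000 → (3.000,5.678)–(2.138,5.000)
cell (3,1): code 0100 → (3.220,2.000)–(4.000,1.531)
cell (3,2): code 1110 → (3.000,2.084)–(3.220,2.000)
cell (3,5): code 1001 → (4.000,5.739)–(3.000,5.678)
cell (4,0): code 0100 → (4.609,1.000)–(5.000,0.589)
cell (4,1): code 1110 → (4.000,1.531)–(4.609,1.000)
cell (4,5): code 1001 → (5.000,5.146)–(4.000,5.739)
cell (5,0): code 0110 → (5.000,0.589)–(6.000,0.072)
cell (5,3): code 1011 → (6.000,3.416)–(5.729,4.000)
cell (5,4): code 0011 → (5.729,4.000)–(5.141,5.000)
cell (5,5): code 0001 → (5.141,5.000)–(5.000,5.146)
cell (6,0): code 0110 → (6.000,0.072)–(7.000,0.460)
cell (6,2): code 1011 → (7.000,2.413)–(6.383,3.000)
cell (6,3): code 0001 → (6.383,3.000)–(6.000,3.416)
cell (7,0): code 0010 → (7.000,0.460)–(7.390,1.000)
cell (7,1): code 0011 → (7.390,1.000)–(7.316,2.000)
cell (7,2): code 0001 → (7.316,2.000)–(7.000,2.413)
total: 22 segments, chained into 1 closed loop(s), length Σ = 17.063522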